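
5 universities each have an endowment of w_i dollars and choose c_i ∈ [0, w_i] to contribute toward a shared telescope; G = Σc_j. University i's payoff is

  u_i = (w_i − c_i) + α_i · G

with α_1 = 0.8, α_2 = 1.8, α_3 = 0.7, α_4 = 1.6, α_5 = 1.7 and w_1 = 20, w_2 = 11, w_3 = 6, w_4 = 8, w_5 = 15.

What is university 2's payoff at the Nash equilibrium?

61.2

∂u_i/∂c_i = α_i − 1, so university i contributes w_i if α_i > 1, else 0.
α_i > 1 for i ∈ {2, 4, 5}; NE contributions (0, 11, 0, 8, 15), G = 34.
u_2 = (11 − 11) + 1.8·34 = 61.2.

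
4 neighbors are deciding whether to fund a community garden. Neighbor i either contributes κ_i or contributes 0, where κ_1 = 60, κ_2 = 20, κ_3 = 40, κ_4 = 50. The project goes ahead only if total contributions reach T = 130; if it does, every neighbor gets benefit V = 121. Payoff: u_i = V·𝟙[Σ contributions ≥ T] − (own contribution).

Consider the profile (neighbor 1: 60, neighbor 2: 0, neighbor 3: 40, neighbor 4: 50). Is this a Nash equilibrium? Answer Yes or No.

Yes

Total = 150 ≥ 130: provided.
Neighbor 1 (pledges 60, payoff 61): dropping to 0 → total 90, payoff 0. No gain.
Neighbor 2 (pledges 0, payoff 121): pledging 20 → total 170, payoff 101. No gain.
Neighbor 3 (pledges 40, payoff 81): dropping to 0 → total 110, payoff 0. No gain.
Neighbor 4 (pledges 50, payoff 71): dropping to 0 → total 100, payoff 0. No gain.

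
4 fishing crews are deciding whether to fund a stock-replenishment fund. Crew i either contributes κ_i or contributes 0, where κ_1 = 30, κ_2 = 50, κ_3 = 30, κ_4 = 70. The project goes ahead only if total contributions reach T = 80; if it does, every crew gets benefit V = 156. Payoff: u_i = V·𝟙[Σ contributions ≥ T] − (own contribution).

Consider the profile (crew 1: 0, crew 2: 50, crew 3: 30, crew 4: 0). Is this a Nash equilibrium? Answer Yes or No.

Yes

Total = 80 ≥ 80: provided.
Crew 1 (pledges 0, payoff 156): pledging 30 → total 110, payoff 126. No gain.
Crew 2 (pledges 50, payoff 106): dropping to 0 → total 30, payoff 0. No gain.
Crew 3 (pledges 30, payoff 126): dropping to 0 → total 50, payoff 0. No gain.
Crew 4 (pledges 0, payoff 156): pledging 70 → total 150, payoff 86. No gain.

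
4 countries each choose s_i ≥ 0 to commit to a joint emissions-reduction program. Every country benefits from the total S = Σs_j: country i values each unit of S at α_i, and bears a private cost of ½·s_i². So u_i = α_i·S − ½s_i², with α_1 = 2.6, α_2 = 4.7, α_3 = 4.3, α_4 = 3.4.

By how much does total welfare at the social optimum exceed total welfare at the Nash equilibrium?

Country i's FOC: ∂u_i/∂s_i = α_i − s_i = 0, so s_i* = α_i.
NE contributions = (2.6, 4.7, 4.3, 3.4); S = 15.
W^NE = (Σα)·S − ½Σα_i² = 15² − ½·58.9 = 195.55.
Planner sets s_i = Σα_j = 15 for every i, so S^SO = 4·15 = 60.
W^SO = (Σα)·S^SO − ½·4·(Σα)² = (4/2)·15² = 450.
Deadweight loss = W^SO − W^NE = 254.45.

254.45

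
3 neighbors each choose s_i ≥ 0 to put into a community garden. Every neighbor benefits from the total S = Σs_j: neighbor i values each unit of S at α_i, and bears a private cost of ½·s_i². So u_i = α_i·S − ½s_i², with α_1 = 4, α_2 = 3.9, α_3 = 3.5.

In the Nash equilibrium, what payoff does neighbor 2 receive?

Neighbor i's FOC: ∂u_i/∂s_i = α_i − s_i = 0, so s_i* = α_i.
NE contributions = (4, 3.9, 3.5); S = 11.4.
u_2 = α_2·S − ½·(s_2)² = 3.9·11.4 − ½·3.9² = 36.855.

36.855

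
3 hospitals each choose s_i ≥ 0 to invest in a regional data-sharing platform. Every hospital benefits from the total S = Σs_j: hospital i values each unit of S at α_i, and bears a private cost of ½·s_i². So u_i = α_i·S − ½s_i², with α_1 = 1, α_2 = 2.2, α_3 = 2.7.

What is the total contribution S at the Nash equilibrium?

5.9

Hospital i's FOC: ∂u_i/∂s_i = α_i − s_i = 0, so s_i* = α_i.
NE contributions = (1, 2.2, 2.7); S = 5.9.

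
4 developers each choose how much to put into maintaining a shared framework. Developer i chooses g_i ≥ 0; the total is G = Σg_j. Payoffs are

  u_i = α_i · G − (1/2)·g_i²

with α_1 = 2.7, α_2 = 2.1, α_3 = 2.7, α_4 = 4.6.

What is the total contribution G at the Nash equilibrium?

Developer i's FOC: ∂u_i/∂g_i = α_i − g_i = 0, so g_i* = α_i.
NE contributions = (2.7, 2.1, 2.7, 4.6); G = 12.1.

12.1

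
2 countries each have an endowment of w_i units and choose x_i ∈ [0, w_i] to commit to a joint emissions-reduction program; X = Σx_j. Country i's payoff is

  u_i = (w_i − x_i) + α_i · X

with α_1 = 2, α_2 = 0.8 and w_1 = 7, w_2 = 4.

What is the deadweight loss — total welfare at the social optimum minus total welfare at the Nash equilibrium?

∂u_i/∂x_i = α_i − 1, so country i contributes w_i if α_i > 1, else 0.
α_i > 1 for i ∈ {1}; NE contributions (7, 0), X = 7.
W^NE = Σw_i − X^NE + (Σα_i)·X^NE = 11 + 1.8·7 = 23.6.
Planner: ∂(Σu_j)/∂x_i = Σα_j − 1 = 1.8 > 0, so everyone contributes w_i; X^SO = 11, W^SO = 11 + 1.8·11 = 30.8.
Deadweight loss = 7.2.

7.2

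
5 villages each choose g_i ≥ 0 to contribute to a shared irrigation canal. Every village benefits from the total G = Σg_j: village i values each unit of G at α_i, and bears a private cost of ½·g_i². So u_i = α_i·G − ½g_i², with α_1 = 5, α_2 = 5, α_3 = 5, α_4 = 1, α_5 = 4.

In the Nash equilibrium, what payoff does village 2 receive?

Village i's FOC: ∂u_i/∂g_i = α_i − g_i = 0, so g_i* = α_i.
NE contributions = (5, 5, 5, 1, 4); G = 20.
u_2 = α_2·G − ½·(g_2)² = 5·20 − ½·5² = 87.5.

87.5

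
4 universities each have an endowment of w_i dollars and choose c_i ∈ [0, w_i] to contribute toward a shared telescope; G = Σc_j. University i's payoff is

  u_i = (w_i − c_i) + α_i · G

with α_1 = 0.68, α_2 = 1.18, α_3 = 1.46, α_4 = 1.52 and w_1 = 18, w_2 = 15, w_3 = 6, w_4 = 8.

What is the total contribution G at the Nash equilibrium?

∂u_i/∂c_i = α_i − 1, so university i contributes w_i if α_i > 1, else 0.
α_i > 1 for i ∈ {2, 3, 4}; NE contributions (0, 15, 6, 8), G = 29.

29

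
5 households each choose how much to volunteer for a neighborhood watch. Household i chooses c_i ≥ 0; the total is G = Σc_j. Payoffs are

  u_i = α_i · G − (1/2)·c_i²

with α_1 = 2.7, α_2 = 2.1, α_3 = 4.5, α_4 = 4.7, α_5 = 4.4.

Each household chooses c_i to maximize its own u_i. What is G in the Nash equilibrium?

Household i's FOC: ∂u_i/∂c_i = α_i − c_i = 0, so c_i* = α_i.
NE contributions = (2.7, 2.1, 4.5, 4.7, 4.4); G = 18.4.

18.4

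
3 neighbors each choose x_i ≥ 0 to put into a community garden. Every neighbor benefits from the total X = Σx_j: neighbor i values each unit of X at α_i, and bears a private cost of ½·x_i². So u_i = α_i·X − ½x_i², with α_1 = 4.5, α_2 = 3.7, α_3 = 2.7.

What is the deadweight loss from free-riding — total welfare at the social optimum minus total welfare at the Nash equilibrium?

80.02

Neighbor i's FOC: ∂u_i/∂x_i = α_i − x_i = 0, so x_i* = α_i.
NE contributions = (4.5, 3.7, 2.7); X = 10.9.
W^NE = (Σα)·X − ½Σα_i² = 10.9² − ½·41.23 = 98.195.
Planner sets x_i = Σα_j = 10.9 for every i, so X^SO = 3·10.9 = 32.7.
W^SO = (Σα)·X^SO − ½·3·(Σα)² = (3/2)·10.9² = 178.215.
Deadweight loss = W^SO − W^NE = 80.02.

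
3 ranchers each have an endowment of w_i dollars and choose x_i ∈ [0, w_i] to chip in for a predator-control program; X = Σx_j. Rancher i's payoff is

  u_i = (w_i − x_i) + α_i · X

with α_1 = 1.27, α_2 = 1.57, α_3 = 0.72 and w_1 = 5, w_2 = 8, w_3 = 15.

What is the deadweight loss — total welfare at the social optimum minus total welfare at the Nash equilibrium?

∂u_i/∂x_i = α_i − 1, so rancher i contributes w_i if α_i > 1, else 0.
α_i > 1 for i ∈ {1, 2}; NE contributions (5, 8, 0), X = 13.
W^NE = Σw_i − X^NE + (Σα_i)·X^NE = 28 + 2.56·13 = 61.28.
Planner: ∂(Σu_j)/∂x_i = Σα_j − 1 = 2.56 > 0, so everyone contributes w_i; X^SO = 28, W^SO = 28 + 2.56·28 = 99.68.
Deadweight loss = 38.4.

38.4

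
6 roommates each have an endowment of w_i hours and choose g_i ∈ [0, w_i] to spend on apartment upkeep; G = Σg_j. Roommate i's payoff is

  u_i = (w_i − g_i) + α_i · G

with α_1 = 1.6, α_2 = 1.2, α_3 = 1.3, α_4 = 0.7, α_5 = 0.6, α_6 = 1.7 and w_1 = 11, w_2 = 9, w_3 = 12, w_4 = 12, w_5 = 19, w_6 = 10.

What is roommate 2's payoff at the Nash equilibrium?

50.4

∂u_i/∂g_i = α_i − 1, so roommate i contributes w_i if α_i > 1, else 0.
α_i > 1 for i ∈ {1, 2, 3, 6}; NE contributions (11, 9, 12, 0, 0, 10), G = 42.
u_2 = (9 − 9) + 1.2·42 = 50.4.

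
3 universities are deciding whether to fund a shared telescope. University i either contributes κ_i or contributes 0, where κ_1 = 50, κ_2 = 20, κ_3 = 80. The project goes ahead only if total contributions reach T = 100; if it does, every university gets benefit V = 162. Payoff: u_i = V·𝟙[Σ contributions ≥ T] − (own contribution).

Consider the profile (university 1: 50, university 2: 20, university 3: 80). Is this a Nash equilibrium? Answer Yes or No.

Total = 150 ≥ 100: provided.
University 1 (pledges 50, payoff 112): dropping to 0 → total 100, payoff 162. Profitable deviation.

No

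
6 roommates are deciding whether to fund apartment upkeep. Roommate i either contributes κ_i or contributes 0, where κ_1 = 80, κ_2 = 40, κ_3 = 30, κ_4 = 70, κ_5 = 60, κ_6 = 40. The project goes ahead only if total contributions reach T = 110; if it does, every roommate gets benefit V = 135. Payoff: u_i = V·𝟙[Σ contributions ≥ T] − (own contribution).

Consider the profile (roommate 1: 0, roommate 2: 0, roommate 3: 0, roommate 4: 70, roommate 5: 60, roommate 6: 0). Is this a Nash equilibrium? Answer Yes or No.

Total = 130 ≥ 110: provided.
Roommate 1 (pledges 0, payoff 135): pledging 80 → total 210, payoff 55. No gain.
Roommate 2 (pledges 0, payoff 135): pledging 40 → total 170, payoff 95. No gain.
Roommate 3 (pledges 0, payoff 135): pledging 30 → total 160, payoff 105. No gain.
Roommate 4 (pledges 70, payoff 65): dropping to 0 → total 60, payoff 0. No gain.
Roommate 5 (pledges 60, payoff 75): dropping to 0 → total 70, payoff 0. No gain.
Roommate 6 (pledges 0, payoff 135): pledging 40 → total 170, payoff 95. No gain.

Yes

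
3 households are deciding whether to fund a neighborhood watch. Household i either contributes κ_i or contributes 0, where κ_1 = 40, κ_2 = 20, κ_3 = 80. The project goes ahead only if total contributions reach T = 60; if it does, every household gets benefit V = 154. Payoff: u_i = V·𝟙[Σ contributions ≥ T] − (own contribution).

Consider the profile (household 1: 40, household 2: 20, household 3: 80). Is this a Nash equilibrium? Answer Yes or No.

No

Total = 140 ≥ 60: provided.
Household 1 (pledges 40, payoff 114): dropping to 0 → total 100, payoff 154. Profitable deviation.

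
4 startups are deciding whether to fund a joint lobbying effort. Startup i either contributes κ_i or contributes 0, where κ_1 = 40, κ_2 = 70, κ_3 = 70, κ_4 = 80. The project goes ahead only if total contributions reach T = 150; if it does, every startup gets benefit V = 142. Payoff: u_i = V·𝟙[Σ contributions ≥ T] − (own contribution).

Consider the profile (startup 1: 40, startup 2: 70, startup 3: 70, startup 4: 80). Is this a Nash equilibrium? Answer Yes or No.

No

Total = 260 ≥ 150: provided.
Startup 1 (pledges 40, payoff 102): dropping to 0 → total 220, payoff 142. Profitable deviation.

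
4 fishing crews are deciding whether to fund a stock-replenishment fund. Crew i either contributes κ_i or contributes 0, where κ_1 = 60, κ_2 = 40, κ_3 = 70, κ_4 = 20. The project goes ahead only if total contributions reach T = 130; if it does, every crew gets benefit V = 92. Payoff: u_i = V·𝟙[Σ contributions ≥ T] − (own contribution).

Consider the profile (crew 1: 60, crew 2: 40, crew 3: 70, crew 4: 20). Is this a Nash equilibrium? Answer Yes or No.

Total = 190 ≥ 130: provided.
Crew 1 (pledges 60, payoff 32): dropping to 0 → total 130, payoff 92. Profitable deviation.

No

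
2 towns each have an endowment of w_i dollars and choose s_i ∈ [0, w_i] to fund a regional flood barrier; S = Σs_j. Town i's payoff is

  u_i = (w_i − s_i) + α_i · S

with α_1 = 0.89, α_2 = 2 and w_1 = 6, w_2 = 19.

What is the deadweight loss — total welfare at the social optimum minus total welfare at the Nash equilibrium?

∂u_i/∂s_i = α_i − 1, so town i contributes w_i if α_i > 1, else 0.
α_i > 1 for i ∈ {2}; NE contributions (0, 19), S = 19.
W^NE = Σw_i − S^NE + (Σα_i)·S^NE = 25 + 1.89·19 = 60.91.
Planner: ∂(Σu_j)/∂s_i = Σα_j − 1 = 1.89 > 0, so everyone contributes w_i; S^SO = 25, W^SO = 25 + 1.89·25 = 72.25.
Deadweight loss = 11.34.

11.34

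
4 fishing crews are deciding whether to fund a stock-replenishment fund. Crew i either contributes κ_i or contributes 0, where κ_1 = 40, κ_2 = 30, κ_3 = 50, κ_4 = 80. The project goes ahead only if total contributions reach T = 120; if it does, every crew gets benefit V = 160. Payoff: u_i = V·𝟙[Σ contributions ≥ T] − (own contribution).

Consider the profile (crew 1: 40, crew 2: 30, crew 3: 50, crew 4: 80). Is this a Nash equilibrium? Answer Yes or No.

No

Total = 200 ≥ 120: provided.
Crew 1 (pledges 40, payoff 120): dropping to 0 → total 160, payoff 160. Profitable deviation.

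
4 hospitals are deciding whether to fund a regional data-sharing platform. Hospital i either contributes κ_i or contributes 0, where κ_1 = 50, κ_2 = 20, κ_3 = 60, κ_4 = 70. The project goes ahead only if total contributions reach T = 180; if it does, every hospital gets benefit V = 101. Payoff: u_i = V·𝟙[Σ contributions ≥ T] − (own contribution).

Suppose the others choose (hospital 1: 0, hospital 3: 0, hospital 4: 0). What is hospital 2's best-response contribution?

0

Others' total = 0. Even contributing 20 gives 20 < 180: no benefit either way.
Best response: 0.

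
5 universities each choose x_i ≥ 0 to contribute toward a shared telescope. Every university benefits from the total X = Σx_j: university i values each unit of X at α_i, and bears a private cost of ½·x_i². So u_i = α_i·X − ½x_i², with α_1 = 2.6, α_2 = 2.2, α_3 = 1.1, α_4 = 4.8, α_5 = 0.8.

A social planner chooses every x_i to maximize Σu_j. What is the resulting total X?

57.5

Planner FOC: ∂(Σu_j)/∂x_i = (Σα_j) − x_i = 0, so x_i^SO = Σα_j = 11.5 for every i; X^SO = 57.5.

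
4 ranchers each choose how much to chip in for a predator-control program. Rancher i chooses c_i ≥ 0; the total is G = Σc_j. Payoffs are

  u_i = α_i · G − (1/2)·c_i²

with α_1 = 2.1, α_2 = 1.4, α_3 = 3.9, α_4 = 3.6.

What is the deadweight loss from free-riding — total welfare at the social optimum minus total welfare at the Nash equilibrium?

Rancher i's FOC: ∂u_i/∂c_i = α_i − c_i = 0, so c_i* = α_i.
NE contributions = (2.1, 1.4, 3.9, 3.6); G = 11.
W^NE = (Σα)·G − ½Σα_i² = 11² − ½·34.54 = 103.73.
Planner sets c_i = Σα_j = 11 for every i, so G^SO = 4·11 = 44.
W^SO = (Σα)·G^SO − ½·4·(Σα)² = (4/2)·11² = 242.
Deadweight loss = W^SO − W^NE = 138.27.

138.27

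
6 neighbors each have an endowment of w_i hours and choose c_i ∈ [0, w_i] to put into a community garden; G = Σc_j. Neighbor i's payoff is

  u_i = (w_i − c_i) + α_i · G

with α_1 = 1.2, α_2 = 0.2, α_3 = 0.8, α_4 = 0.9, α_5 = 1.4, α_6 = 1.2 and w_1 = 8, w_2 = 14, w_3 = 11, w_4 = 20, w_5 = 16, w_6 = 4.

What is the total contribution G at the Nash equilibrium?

28

∂u_i/∂c_i = α_i − 1, so neighbor i contributes w_i if α_i > 1, else 0.
α_i > 1 for i ∈ {1, 5, 6}; NE contributions (8, 0, 0, 0, 16, 4), G = 28.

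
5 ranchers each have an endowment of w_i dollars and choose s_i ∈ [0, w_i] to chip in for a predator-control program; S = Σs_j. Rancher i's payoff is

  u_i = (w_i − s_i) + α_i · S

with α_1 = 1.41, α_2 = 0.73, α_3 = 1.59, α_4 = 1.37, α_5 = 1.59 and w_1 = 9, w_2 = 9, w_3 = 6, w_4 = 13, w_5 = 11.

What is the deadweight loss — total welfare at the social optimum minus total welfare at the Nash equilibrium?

∂u_i/∂s_i = α_i − 1, so rancher i contributes w_i if α_i > 1, else 0.
α_i > 1 for i ∈ {1, 3, 4, 5}; NE contributions (9, 0, 6, 13, 11), S = 39.
W^NE = Σw_i − S^NE + (Σα_i)·S^NE = 48 + 5.69·39 = 269.91.
Planner: ∂(Σu_j)/∂s_i = Σα_j − 1 = 5.69 > 0, so everyone contributes w_i; S^SO = 48, W^SO = 48 + 5.69·48 = 321.12.
Deadweight loss = 51.21.

51.21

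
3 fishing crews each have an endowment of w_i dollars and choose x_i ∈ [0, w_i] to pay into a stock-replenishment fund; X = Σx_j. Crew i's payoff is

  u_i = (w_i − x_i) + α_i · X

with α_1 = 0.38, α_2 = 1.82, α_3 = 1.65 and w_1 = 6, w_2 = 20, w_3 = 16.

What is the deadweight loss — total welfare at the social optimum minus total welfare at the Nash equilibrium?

∂u_i/∂x_i = α_i − 1, so crew i contributes w_i if α_i > 1, else 0.
α_i > 1 for i ∈ {2, 3}; NE contributions (0, 20, 16), X = 36.
W^NE = Σw_i − X^NE + (Σα_i)·X^NE = 42 + 2.85·36 = 144.6.
Planner: ∂(Σu_j)/∂x_i = Σα_j − 1 = 2.85 > 0, so everyone contributes w_i; X^SO = 42, W^SO = 42 + 2.85·42 = 161.7.
Deadweight loss = 17.1.

17.1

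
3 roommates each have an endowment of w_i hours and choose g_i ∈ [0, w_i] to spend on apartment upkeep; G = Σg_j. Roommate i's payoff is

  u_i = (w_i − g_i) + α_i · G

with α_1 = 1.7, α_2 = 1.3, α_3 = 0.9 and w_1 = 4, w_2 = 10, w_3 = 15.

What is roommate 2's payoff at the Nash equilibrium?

∂u_i/∂g_i = α_i − 1, so roommate i contributes w_i if α_i > 1, else 0.
α_i > 1 for i ∈ {1, 2}; NE contributions (4, 10, 0), G = 14.
u_2 = (10 − 10) + 1.3·14 = 18.2.

18.2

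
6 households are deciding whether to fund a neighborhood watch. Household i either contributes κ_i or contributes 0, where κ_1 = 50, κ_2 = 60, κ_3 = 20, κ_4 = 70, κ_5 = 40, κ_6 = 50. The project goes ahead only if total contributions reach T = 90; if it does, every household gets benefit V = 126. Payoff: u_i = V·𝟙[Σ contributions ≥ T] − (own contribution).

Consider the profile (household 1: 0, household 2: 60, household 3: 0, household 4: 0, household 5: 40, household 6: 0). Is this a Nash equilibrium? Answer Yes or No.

Total = 100 ≥ 90: provided.
Household 1 (pledges 0, payoff 126): pledging 50 → total 150, payoff 76. No gain.
Household 2 (pledges 60, payoff 66): dropping to 0 → total 40, payoff 0. No gain.
Household 3 (pledges 0, payoff 126): pledging 20 → total 120, payoff 106. No gain.
Household 4 (pledges 0, payoff 126): pledging 70 → total 170, payoff 56. No gain.
Household 5 (pledges 40, payoff 86): dropping to 0 → total 60, payoff 0. No gain.
Household 6 (pledges 0, payoff 126): pledging 50 → total 150, payoff 76. No gain.

Yes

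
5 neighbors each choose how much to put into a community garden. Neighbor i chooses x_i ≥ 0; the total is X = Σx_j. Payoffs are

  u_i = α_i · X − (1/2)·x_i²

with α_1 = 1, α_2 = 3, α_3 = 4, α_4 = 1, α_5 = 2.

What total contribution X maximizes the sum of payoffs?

Planner FOC: ∂(Σu_j)/∂x_i = (Σα_j) − x_i = 0, so x_i^SO = Σα_j = 11 for every i; X^SO = 55.

55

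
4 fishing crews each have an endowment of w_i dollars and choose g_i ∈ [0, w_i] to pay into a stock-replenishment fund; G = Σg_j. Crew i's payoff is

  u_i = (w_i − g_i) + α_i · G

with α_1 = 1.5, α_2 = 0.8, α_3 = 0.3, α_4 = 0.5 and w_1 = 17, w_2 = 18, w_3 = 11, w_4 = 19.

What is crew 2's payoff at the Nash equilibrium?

31.6

∂u_i/∂g_i = α_i − 1, so crew i contributes w_i if α_i > 1, else 0.
α_i > 1 for i ∈ {1}; NE contributions (17, 0, 0, 0), G = 17.
u_2 = (18 − 0) + 0.8·17 = 31.6.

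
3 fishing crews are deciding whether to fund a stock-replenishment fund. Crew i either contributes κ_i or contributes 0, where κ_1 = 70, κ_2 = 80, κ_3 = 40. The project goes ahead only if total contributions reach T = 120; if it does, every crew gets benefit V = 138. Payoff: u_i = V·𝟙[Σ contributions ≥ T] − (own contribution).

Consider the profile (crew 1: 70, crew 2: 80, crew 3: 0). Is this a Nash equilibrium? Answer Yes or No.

Yes

Total = 150 ≥ 120: provided.
Crew 1 (pledges 70, payoff 68): dropping to 0 → total 80, payoff 0. No gain.
Crew 2 (pledges 80, payoff 58): dropping to 0 → total 70, payoff 0. No gain.
Crew 3 (pledges 0, payoff 138): pledging 40 → total 190, payoff 98. No gain.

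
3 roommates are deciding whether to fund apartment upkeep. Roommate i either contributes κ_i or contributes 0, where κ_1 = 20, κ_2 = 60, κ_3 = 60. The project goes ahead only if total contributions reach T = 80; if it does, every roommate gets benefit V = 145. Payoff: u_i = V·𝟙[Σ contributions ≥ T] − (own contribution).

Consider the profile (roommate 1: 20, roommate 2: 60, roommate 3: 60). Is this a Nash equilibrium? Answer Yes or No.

Total = 140 ≥ 80: provided.
Roommate 1 (pledges 20, payoff 125): dropping to 0 → total 120, payoff 145. Profitable deviation.

No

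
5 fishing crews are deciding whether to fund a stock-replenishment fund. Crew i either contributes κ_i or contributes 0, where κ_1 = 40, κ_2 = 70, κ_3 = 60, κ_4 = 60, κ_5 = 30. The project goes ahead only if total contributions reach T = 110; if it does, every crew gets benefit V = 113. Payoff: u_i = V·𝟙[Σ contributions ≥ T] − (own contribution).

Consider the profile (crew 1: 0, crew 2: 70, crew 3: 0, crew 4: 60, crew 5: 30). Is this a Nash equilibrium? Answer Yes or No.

No

Total = 160 ≥ 110: provided.
Crew 1 (pledges 0, payoff 113): pledging 40 → total 200, payoff 73. No gain.
Crew 2 (pledges 70, payoff 43): dropping to 0 → total 90, payoff 0. No gain.
Crew 3 (pledges 0, payoff 113): pledging 60 → total 220, payoff 53. No gain.
Crew 4 (pledges 60, payoff 53): dropping to 0 → total 100, payoff 0. No gain.
Crew 5 (pledges 30, payoff 83): dropping to 0 → total 130, payoff 113. Profitable deviation.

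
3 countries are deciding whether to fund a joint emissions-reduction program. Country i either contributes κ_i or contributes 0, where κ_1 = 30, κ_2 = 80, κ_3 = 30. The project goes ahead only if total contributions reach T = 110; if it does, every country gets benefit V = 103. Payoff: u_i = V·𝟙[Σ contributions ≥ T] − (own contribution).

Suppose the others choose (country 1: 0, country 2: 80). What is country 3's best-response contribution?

30

Others' total = 80. Contributing 30 brings total to 110 ≥ 110: gain V − κ_3 = 73.
Best response: 30.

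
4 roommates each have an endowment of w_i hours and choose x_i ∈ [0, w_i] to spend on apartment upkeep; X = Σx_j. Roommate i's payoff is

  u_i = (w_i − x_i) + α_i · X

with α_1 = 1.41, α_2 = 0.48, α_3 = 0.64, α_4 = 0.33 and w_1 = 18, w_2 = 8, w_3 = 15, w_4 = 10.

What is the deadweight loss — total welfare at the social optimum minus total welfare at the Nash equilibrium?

61.38

∂u_i/∂x_i = α_i − 1, so roommate i contributes w_i if α_i > 1, else 0.
α_i > 1 for i ∈ {1}; NE contributions (18, 0, 0, 0), X = 18.
W^NE = Σw_i − X^NE + (Σα_i)·X^NE = 51 + 1.86·18 = 84.48.
Planner: ∂(Σu_j)/∂x_i = Σα_j − 1 = 1.86 > 0, so everyone contributes w_i; X^SO = 51, W^SO = 51 + 1.86·51 = 145.86.
Deadweight loss = 61.38.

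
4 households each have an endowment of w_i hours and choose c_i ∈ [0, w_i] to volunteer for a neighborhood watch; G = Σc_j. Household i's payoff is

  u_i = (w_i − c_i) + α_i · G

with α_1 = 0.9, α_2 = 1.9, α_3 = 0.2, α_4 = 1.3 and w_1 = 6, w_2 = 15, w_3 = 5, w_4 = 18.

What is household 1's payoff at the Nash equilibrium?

∂u_i/∂c_i = α_i − 1, so household i contributes w_i if α_i > 1, else 0.
α_i > 1 for i ∈ {2, 4}; NE contributions (0, 15, 0, 18), G = 33.
u_1 = (6 − 0) + 0.9·33 = 35.7.

35.7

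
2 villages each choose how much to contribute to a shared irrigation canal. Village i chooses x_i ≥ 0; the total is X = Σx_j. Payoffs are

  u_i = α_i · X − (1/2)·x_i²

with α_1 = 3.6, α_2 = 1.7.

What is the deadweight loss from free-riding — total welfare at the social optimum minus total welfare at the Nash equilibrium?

7.925

Village i's FOC: ∂u_i/∂x_i = α_i − x_i = 0, so x_i* = α_i.
NE contributions = (3.6, 1.7); X = 5.3.
W^NE = (Σα)·X − ½Σα_i² = 5.3² − ½·15.85 = 20.165.
Planner sets x_i = Σα_j = 5.3 for every i, so X^SO = 2·5.3 = 10.6.
W^SO = (Σα)·X^SO − ½·2·(Σα)² = (2/2)·5.3² = 28.09.
Deadweight loss = W^SO − W^NE = 7.925.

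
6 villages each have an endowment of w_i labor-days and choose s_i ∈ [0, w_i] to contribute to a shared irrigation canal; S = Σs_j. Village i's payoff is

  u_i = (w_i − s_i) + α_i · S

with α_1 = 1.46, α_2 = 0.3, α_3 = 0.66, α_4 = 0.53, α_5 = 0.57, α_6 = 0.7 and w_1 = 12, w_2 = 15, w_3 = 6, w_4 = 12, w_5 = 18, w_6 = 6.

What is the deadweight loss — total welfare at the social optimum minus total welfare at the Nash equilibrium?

183.54

∂u_i/∂s_i = α_i − 1, so village i contributes w_i if α_i > 1, else 0.
α_i > 1 for i ∈ {1}; NE contributions (12, 0, 0, 0, 0, 0), S = 12.
W^NE = Σw_i − S^NE + (Σα_i)·S^NE = 69 + 3.22·12 = 107.64.
Planner: ∂(Σu_j)/∂s_i = Σα_j − 1 = 3.22 > 0, so everyone contributes w_i; S^SO = 69, W^SO = 69 + 3.22·69 = 291.18.
Deadweight loss = 183.54.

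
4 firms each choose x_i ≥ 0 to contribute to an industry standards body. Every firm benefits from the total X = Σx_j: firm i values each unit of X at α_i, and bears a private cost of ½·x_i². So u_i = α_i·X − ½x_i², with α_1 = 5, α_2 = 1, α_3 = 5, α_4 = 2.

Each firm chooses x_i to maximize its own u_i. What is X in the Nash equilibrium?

13

Firm i's FOC: ∂u_i/∂x_i = α_i − x_i = 0, so x_i* = α_i.
NE contributions = (5, 1, 5, 2); X = 13.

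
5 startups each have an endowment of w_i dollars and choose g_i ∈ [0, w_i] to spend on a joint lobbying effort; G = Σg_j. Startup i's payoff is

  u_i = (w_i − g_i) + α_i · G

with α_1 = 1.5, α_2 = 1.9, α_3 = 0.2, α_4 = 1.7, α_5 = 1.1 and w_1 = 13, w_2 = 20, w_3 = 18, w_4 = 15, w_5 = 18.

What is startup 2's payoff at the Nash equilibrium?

125.4

∂u_i/∂g_i = α_i − 1, so startup i contributes w_i if α_i > 1, else 0.
α_i > 1 for i ∈ {1, 2, 4, 5}; NE contributions (13, 20, 0, 15, 18), G = 66.
u_2 = (20 − 20) + 1.9·66 = 125.4.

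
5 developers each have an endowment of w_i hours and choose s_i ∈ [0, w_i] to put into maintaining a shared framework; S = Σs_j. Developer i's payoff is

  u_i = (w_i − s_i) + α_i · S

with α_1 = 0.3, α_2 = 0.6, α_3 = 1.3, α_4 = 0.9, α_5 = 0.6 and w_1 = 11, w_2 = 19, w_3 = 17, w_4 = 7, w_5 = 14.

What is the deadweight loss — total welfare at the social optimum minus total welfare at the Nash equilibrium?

137.7

∂u_i/∂s_i = α_i − 1, so developer i contributes w_i if α_i > 1, else 0.
α_i > 1 for i ∈ {3}; NE contributions (0, 0, 17, 0, 0), S = 17.
W^NE = Σw_i − S^NE + (Σα_i)·S^NE = 68 + 2.7·17 = 113.9.
Planner: ∂(Σu_j)/∂s_i = Σα_j − 1 = 2.7 > 0, so everyone contributes w_i; S^SO = 68, W^SO = 68 + 2.7·68 = 251.6.
Deadweight loss = 137.7.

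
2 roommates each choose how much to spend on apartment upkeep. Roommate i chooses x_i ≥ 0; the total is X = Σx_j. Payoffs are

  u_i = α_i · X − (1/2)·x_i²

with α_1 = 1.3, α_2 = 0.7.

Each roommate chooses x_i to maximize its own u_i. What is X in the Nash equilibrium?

2

Roommate i's FOC: ∂u_i/∂x_i = α_i − x_i = 0, so x_i* = α_i.
NE contributions = (1.3, 0.7); X = 2.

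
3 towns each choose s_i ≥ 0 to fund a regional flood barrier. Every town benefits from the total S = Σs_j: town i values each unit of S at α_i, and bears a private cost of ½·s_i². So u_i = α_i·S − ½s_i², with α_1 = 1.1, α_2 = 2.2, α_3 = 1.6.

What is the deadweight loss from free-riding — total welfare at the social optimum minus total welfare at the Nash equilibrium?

Town i's FOC: ∂u_i/∂s_i = α_i − s_i = 0, so s_i* = α_i.
NE contributions = (1.1, 2.2, 1.6); S = 4.9.
W^NE = (Σα)·S − ½Σα_i² = 4.9² − ½·8.61 = 19.705.
Planner sets s_i = Σα_j = 4.9 for every i, so S^SO = 3·4.9 = 14.7.
W^SO = (Σα)·S^SO − ½·3·(Σα)² = (3/2)·4.9² = 36.015.
Deadweight loss = W^SO − W^NE = 16.31.

16.31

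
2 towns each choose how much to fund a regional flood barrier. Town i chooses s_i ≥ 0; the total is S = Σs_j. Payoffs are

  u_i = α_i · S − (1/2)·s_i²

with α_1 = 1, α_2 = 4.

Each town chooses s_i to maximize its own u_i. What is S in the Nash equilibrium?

5

Town i's FOC: ∂u_i/∂s_i = α_i − s_i = 0, so s_i* = α_i.
NE contributions = (1, 4); S = 5.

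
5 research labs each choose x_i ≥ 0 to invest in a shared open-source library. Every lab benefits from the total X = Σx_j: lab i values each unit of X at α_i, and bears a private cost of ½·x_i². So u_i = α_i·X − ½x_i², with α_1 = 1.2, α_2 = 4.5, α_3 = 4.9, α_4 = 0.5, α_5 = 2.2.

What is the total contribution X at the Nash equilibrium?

13.3

Lab i's FOC: ∂u_i/∂x_i = α_i − x_i = 0, so x_i* = α_i.
NE contributions = (1.2, 4.5, 4.9, 0.5, 2.2); X = 13.3.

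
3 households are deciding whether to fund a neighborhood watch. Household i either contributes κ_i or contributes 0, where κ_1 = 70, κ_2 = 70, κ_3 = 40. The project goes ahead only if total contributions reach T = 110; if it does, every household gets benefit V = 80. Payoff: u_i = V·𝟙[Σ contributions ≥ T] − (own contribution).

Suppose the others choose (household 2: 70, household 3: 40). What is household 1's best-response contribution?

Others' total = 110 ≥ 110; contributing adds cost 70 for no extra benefit.
Best response: 0.

0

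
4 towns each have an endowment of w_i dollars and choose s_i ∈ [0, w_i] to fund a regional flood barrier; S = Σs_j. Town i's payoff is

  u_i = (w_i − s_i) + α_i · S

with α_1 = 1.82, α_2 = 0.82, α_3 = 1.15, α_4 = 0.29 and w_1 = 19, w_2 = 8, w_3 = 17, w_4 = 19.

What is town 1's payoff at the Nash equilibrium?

65.52

∂u_i/∂s_i = α_i − 1, so town i contributes w_i if α_i > 1, else 0.
α_i > 1 for i ∈ {1, 3}; NE contributions (19, 0, 17, 0), S = 36.
u_1 = (19 − 19) + 1.82·36 = 65.52.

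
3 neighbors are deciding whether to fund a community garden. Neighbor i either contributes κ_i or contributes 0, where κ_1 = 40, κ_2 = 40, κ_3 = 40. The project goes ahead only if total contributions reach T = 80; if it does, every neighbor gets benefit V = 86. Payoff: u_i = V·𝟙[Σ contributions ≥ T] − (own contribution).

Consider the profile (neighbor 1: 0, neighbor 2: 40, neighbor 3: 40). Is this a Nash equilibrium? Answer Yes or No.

Yes

Total = 80 ≥ 80: provided.
Neighbor 1 (pledges 0, payoff 86): pledging 40 → total 120, payoff 46. No gain.
Neighbor 2 (pledges 40, payoff 46): dropping to 0 → total 40, payoff 0. No gain.
Neighbor 3 (pledges 40, payoff 46): dropping to 0 → total 40, payoff 0. No gain.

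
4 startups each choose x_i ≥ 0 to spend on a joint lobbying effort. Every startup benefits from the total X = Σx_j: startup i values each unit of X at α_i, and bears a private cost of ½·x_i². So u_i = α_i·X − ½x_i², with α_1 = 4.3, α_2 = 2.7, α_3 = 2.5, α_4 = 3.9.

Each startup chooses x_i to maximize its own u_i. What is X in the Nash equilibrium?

Startup i's FOC: ∂u_i/∂x_i = α_i − x_i = 0, so x_i* = α_i.
NE contributions = (4.3, 2.7, 2.5, 3.9); X = 13.4.

13.4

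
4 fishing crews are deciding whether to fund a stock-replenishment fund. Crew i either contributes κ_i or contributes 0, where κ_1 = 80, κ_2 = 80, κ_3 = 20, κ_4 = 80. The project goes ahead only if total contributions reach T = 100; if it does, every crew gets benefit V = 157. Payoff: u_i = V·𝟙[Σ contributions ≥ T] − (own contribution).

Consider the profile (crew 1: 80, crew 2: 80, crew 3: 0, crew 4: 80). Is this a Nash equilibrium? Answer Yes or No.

Total = 240 ≥ 100: provided.
Crew 1 (pledges 80, payoff 77): dropping to 0 → total 160, payoff 157. Profitable deviation.

No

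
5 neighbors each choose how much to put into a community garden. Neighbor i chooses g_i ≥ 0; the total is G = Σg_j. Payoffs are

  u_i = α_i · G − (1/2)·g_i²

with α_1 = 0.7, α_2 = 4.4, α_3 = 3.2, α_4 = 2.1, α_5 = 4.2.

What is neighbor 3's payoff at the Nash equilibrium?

Neighbor i's FOC: ∂u_i/∂g_i = α_i − g_i = 0, so g_i* = α_i.
NE contributions = (0.7, 4.4, 3.2, 2.1, 4.2); G = 14.6.
u_3 = α_3·G − ½·(g_3)² = 3.2·14.6 − ½·3.2² = 41.6.

41.6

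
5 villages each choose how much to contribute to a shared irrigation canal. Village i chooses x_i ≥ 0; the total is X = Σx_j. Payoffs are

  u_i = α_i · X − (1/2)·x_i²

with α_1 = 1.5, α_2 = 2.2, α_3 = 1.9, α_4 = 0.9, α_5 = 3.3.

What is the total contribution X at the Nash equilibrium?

Village i's FOC: ∂u_i/∂x_i = α_i − x_i = 0, so x_i* = α_i.
NE contributions = (1.5, 2.2, 1.9, 0.9, 3.3); X = 9.8.

9.8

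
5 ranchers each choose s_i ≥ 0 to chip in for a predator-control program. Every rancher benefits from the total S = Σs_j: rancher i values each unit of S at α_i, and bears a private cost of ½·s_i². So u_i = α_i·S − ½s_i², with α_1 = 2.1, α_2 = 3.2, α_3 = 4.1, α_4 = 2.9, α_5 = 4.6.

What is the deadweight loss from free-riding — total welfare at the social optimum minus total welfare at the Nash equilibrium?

Rancher i's FOC: ∂u_i/∂s_i = α_i − s_i = 0, so s_i* = α_i.
NE contributions = (2.1, 3.2, 4.1, 2.9, 4.6); S = 16.9.
W^NE = (Σα)·S − ½Σα_i² = 16.9² − ½·61.03 = 255.095.
Planner sets s_i = Σα_j = 16.9 for every i, so S^SO = 5·16.9 = 84.5.
W^SO = (Σα)·S^SO − ½·5·(Σα)² = (5/2)·16.9² = 714.025.
Deadweight loss = W^SO − W^NE = 458.93.

458.93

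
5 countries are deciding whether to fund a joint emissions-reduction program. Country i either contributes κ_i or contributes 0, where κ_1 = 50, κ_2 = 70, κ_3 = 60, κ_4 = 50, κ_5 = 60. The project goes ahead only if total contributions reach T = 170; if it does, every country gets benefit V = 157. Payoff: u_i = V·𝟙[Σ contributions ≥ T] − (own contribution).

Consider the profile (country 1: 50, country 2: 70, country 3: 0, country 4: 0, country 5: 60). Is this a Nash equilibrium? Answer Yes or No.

Yes

Total = 180 ≥ 170: provided.
Country 1 (pledges 50, payoff 107): dropping to 0 → total 130, payoff 0. No gain.
Country 2 (pledges 70, payoff 87): dropping to 0 → total 110, payoff 0. No gain.
Country 3 (pledges 0, payoff 157): pledging 60 → total 240, payoff 97. No gain.
Country 4 (pledges 0, payoff 157): pledging 50 → total 230, payoff 107. No gain.
Country 5 (pledges 60, payoff 97): dropping to 0 → total 120, payoff 0. No gain.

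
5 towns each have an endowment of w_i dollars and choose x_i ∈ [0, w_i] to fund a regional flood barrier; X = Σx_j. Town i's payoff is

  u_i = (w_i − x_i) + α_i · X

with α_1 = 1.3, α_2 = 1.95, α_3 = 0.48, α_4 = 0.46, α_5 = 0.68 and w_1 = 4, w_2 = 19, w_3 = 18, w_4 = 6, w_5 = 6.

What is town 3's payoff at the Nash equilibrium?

29.04

∂u_i/∂x_i = α_i − 1, so town i contributes w_i if α_i > 1, else 0.
α_i > 1 for i ∈ {1, 2}; NE contributions (4, 19, 0, 0, 0), X = 23.
u_3 = (18 − 0) + 0.48·23 = 29.04.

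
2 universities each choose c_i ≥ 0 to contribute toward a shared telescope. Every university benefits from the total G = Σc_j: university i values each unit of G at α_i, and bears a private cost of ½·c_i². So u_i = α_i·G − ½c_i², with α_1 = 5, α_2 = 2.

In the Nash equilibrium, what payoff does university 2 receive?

University i's FOC: ∂u_i/∂c_i = α_i − c_i = 0, so c_i* = α_i.
NE contributions = (5, 2); G = 7.
u_2 = α_2·G − ½·(c_2)² = 2·7 − ½·2² = 12.

12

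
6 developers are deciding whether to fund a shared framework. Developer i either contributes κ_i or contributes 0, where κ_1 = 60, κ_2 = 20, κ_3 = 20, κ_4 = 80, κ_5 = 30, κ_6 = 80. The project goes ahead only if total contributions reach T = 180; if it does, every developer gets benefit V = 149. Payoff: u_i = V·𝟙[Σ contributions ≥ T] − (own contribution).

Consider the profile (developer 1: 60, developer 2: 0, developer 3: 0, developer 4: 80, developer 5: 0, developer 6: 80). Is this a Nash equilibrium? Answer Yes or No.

Yes

Total = 220 ≥ 180: provided.
Developer 1 (pledges 60, payoff 89): dropping to 0 → total 160, payoff 0. No gain.
Developer 2 (pledges 0, payoff 149): pledging 20 → total 240, payoff 129. No gain.
Developer 3 (pledges 0, payoff 149): pledging 20 → total 240, payoff 129. No gain.
Developer 4 (pledges 80, payoff 69): dropping to 0 → total 140, payoff 0. No gain.
Developer 5 (pledges 0, payoff 149): pledging 30 → total 250, payoff 119. No gain.
Developer 6 (pledges 80, payoff 69): dropping to 0 → total 140, payoff 0. No gain.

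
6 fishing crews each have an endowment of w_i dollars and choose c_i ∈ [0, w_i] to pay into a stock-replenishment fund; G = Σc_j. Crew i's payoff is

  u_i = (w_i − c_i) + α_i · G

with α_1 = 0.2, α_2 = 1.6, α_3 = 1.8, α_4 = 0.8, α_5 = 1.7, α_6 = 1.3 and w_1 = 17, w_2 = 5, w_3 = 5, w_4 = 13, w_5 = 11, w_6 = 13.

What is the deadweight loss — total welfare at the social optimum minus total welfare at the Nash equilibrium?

∂u_i/∂c_i = α_i − 1, so crew i contributes w_i if α_i > 1, else 0.
α_i > 1 for i ∈ {2, 3, 5, 6}; NE contributions (0, 5, 5, 0, 11, 13), G = 34.
W^NE = Σw_i − G^NE + (Σα_i)·G^NE = 64 + 6.4·34 = 281.6.
Planner: ∂(Σu_j)/∂c_i = Σα_j − 1 = 6.4 > 0, so everyone contributes w_i; G^SO = 64, W^SO = 64 + 6.4·64 = 473.6.
Deadweight loss = 192.

192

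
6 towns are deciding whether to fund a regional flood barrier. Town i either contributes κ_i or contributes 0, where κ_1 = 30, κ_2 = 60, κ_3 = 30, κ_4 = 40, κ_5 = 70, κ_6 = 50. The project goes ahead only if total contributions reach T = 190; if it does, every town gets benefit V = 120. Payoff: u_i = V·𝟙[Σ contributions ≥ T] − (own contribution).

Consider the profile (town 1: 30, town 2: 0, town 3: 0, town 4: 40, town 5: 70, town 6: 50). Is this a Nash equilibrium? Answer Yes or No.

Total = 190 ≥ 190: provided.
Town 1 (pledges 30, payoff 90): dropping to 0 → total 160, payoff 0. No gain.
Town 2 (pledges 0, payoff 120): pledging 60 → total 250, payoff 60. No gain.
Town 3 (pledges 0, payoff 120): pledging 30 → total 220, payoff 90. No gain.
Town 4 (pledges 40, payoff 80): dropping to 0 → total 150, payoff 0. No gain.
Town 5 (pledges 70, payoff 50): dropping to 0 → total 120, payoff 0. No gain.
Town 6 (pledges 50, payoff 70): dropping to 0 → total 140, payoff 0. No gain.

Yes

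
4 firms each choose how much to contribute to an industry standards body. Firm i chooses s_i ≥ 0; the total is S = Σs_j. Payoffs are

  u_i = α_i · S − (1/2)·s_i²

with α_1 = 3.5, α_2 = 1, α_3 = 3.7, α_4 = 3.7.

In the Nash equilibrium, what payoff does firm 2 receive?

Firm i's FOC: ∂u_i/∂s_i = α_i − s_i = 0, so s_i* = α_i.
NE contributions = (3.5, 1, 3.7, 3.7); S = 11.9.
u_2 = α_2·S − ½·(s_2)² = 1·11.9 − ½·1² = 11.4.

11.4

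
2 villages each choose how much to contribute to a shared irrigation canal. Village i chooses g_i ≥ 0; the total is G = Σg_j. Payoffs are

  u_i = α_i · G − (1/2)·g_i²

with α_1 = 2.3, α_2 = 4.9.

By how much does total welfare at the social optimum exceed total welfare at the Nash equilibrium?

Village i's FOC: ∂u_i/∂g_i = α_i − g_i = 0, so g_i* = α_i.
NE contributions = (2.3, 4.9); G = 7.2.
W^NE = (Σα)·G − ½Σα_i² = 7.2² − ½·29.3 = 37.19.
Planner sets g_i = Σα_j = 7.2 for every i, so G^SO = 2·7.2 = 14.4.
W^SO = (Σα)·G^SO − ½·2·(Σα)² = (2/2)·7.2² = 51.84.
Deadweight loss = W^SO − W^NE = 14.65.

14.65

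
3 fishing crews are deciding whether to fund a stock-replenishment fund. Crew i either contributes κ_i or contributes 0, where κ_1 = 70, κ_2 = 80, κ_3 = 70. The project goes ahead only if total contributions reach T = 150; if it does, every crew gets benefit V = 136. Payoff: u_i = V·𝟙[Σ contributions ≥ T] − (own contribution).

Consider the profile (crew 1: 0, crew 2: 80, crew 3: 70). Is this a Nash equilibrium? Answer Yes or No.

Total = 150 ≥ 150: provided.
Crew 1 (pledges 0, payoff 136): pledging 70 → total 220, payoff 66. No gain.
Crew 2 (pledges 80, payoff 56): dropping to 0 → total 70, payoff 0. No gain.
Crew 3 (pledges 70, payoff 66): dropping to 0 → total 80, payoff 0. No gain.

Yes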